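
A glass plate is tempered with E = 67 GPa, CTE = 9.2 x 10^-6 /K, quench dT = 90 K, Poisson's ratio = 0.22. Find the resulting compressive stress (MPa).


Tempering stress: sigma = E * alpha * dT / (1 - nu)
  E (MPa) = 67 * 1000 = 67000
  Numerator = 67000 * (9.2 x 10^-6) * 90 = 55.476
  Denominator = 1 - 0.22 = 0.78
  sigma = 55.476 / 0.78 = 71.1 MPa

71.1 MPa


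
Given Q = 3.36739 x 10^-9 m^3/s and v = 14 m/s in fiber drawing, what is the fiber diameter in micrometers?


Cross-sectional area from continuity:
  A = Q / v = 3.36739 x 10^-9 / 14 = 2.405279 x 10^-10 m^2
Diameter from circular cross-section:
  d = sqrt(4A / pi) * 10^6 (m -> um)
  d = sqrt(4 * 2.405279 x 10^-10 / pi) * 10^6 = 17.5 um

17.5 um


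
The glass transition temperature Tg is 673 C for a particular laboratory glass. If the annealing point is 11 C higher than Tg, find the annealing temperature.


The annealing temperature is Tg plus the offset:
  T_anneal = 673 + 11 = 684 C

684 C


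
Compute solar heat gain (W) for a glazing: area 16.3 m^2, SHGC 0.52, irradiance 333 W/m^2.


Solar heat gain: Q = Area * SHGC * Irradiance
  Q = 16.3 * 0.52 * 333 = 2822.5 W

2822.5 W


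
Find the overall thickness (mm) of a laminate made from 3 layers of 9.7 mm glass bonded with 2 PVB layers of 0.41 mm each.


Total thickness = glass contribution + PVB contribution
  Glass: 3 * 9.7 = 29.1 mm
  PVB: 2 * 0.41 = 0.82 mm
  Total = 29.1 + 0.82 = 29.92 mm

29.92 mm


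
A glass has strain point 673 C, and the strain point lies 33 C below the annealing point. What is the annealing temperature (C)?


T_anneal = T_strain + gap:
  T_anneal = 673 + 33 = 706 C

706 C


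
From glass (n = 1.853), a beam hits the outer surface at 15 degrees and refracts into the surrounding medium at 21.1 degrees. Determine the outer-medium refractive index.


Apply Snell's law: n1 * sin(theta1) = n2 * sin(theta2)
  n2 = n1 * sin(theta1) / sin(theta2)
  sin(15) = 0.258819
  sin(21.1) = 0.359997
  n2 = 1.853 * 0.258819 / 0.359997 = 1.3322

1.3322


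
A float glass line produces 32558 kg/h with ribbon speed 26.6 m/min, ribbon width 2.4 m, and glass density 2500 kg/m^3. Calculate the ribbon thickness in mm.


Ribbon cross-section from mass balance:
  Volume rate = throughput / density = 32558 / 2500 = 13.0232 m^3/h
  thickness = volume rate / (speed * 60 * width), i.e.
  thickness = throughput / (60 * speed * width * density) * 1000
  thickness = 32558 / (60 * 26.6 * 2.4 * 2500) * 1000 = 3.4 mm

3.4 mm


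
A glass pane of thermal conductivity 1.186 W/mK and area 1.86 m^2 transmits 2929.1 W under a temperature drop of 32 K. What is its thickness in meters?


Fourier's law: t = k * A * dT / Q
  t = 1.186 * 1.86 * 32 / 2929.1
  t = 70.59072 / 2929.1 = 0.0241 m

0.0241 m


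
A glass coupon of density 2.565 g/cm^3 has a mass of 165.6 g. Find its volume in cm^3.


Rearrange rho = m / V:
  V = m / rho
  V = 165.6 / 2.565 = 64.561 cm^3

64.561 cm^3


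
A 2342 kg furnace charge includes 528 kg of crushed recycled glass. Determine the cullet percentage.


Cullet ratio = (cullet mass / total batch mass) * 100
  Ratio = 528 / 2342 * 100 = 22.54%

22.54%


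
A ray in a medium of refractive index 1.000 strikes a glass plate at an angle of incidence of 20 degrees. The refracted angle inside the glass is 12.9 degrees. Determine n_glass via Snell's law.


Apply Snell's law: n1 * sin(theta1) = n2 * sin(theta2)
  n2 = n1 * sin(theta1) / sin(theta2)
  sin(20) = 0.34202
  sin(12.9) = 0.22325
  n2 = 1.000 * 0.34202 / 0.22325 = 1.532

1.532


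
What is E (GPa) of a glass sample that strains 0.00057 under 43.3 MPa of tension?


Young's modulus: E = stress / strain
  E = 43.3 MPa / 0.00057 = 75964.91 MPa
Convert to GPa: 75964.91 / 1000 = 75.96 GPa

75.96 GPa


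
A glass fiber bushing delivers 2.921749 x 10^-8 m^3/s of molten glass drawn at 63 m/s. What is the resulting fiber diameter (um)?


Cross-sectional area from continuity:
  A = Q / v = 2.921749 x 10^-8 / 63 = 4.637697 x 10^-10 m^2
Diameter from circular cross-section:
  d = sqrt(4A / pi) * 10^6 (m -> um)
  d = sqrt(4 * 4.637697 x 10^-10 / pi) * 10^6 = 24.3 um

24.3 um


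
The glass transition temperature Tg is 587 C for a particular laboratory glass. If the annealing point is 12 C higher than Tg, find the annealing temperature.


The annealing temperature is Tg plus the offset:
  T_anneal = 587 + 12 = 599 C

599 C


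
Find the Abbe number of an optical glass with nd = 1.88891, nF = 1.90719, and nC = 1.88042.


Abbe number formula: Vd = (nd - 1) / (nF - nC)
  nd - 1 = 1.88891 - 1 = 0.88891
  nF - nC = 1.90719 - 1.88042 = 0.02677
  Vd = 0.88891 / 0.02677 = 33.21

33.21


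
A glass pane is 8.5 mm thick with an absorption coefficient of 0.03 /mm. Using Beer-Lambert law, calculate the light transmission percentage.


Beer-Lambert law: T = exp(-alpha * thickness)
  exponent = -0.03 * 8.5 = -0.255
  T = exp(-0.255) = 0.7749
  Percentage = 0.7749 * 100 = 77.49%

77.49%


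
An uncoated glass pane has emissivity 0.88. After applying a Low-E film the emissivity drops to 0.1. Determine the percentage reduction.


Percentage reduction = (1 - coated/uncoated) * 100
  Ratio = 0.1 / 0.88 = 0.1136
  Reduction = (1 - 0.1136) * 100 = 88.6%

88.6%


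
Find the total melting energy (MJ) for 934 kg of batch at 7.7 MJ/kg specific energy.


Total energy = mass * specific energy
  E = 934 * 7.7 = 7191.8 MJ

7191.8 MJ


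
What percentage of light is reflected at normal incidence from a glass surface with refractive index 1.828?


Fresnel reflectance at normal incidence:
  R = ((n - 1)/(n + 1))^2
  (n - 1)/(n + 1) = (1.828 - 1)/(1.828 + 1) = 0.292786
  R = 0.292786^2 = 0.0857236
  R(%) = 0.0857236 * 100 = 8.572%

8.572%


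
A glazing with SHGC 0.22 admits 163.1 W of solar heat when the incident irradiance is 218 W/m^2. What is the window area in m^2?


Rearrange Q = Area * SHGC * Irradiance:
  Area = Q / (SHGC * Irradiance)
  Area = 163.1 / (0.22 * 218) = 3.4 m^2

3.4 m^2


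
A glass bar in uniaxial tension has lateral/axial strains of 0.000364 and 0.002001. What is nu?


Poisson's ratio: nu = lateral strain / axial strain
  nu = 0.000364 / 0.002001 = 0.1819

0.1819


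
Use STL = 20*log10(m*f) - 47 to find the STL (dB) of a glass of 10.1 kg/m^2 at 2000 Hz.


Mass law: STL = 20 * log10(m * f) - 47
  m * f = 10.1 * 2000 = 20200
  log10(20200) = 4.30535
  STL = 20 * 4.30535 - 47 = 86.107 - 47 = 39.1 dB

39.1 dB


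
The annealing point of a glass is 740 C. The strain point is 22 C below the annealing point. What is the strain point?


Strain point = annealing point - difference:
  T_strain = 740 - 22 = 718 C

718 C


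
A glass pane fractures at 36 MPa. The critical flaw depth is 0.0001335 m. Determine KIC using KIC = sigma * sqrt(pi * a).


Fracture toughness: KIC = sigma * sqrt(pi * a)
  pi * a = pi * 0.0001335 = 0.000419403
  sqrt(pi * a) = 0.020479
  KIC = 36 * 0.020479 = 0.737 MPa*sqrt(m)

0.737 MPa*sqrt(m)


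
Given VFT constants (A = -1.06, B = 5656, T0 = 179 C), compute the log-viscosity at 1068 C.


VFT equation: log(eta) = A + B / (T - T0)
  T - T0 = 1068 - 179 = 889
  B / (T - T0) = 5656 / 889 = 6.362
  log(eta) = -1.06 + 6.362 = 5.302

5.302


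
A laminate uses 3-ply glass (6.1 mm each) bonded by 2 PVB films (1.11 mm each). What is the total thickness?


Total thickness = glass contribution + PVB contribution
  Glass: 3 * 6.1 = 18.3 mm
  PVB: 2 * 1.11 = 2.22 mm
  Total = 18.3 + 2.22 = 20.52 mm

20.52 mm


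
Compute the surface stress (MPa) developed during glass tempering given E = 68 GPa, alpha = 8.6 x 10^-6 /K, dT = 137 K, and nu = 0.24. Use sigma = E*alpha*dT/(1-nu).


Tempering stress: sigma = E * alpha * dT / (1 - nu)
  E (MPa) = 68 * 1000 = 68000
  Numerator = 68000 * (8.6 x 10^-6) * 137 = 80.1176
  Denominator = 1 - 0.24 = 0.76
  sigma = 80.1176 / 0.76 = 105.4 MPa

105.4 MPa


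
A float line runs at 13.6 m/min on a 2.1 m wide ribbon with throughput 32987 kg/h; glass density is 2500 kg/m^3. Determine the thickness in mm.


Ribbon cross-section from mass balance:
  Volume rate = throughput / density = 32987 / 2500 = 13.1948 m^3/h
  thickness = volume rate / (speed * 60 * width), i.e.
  thickness = throughput / (60 * speed * width * density) * 1000
  thickness = 32987 / (60 * 13.6 * 2.1 * 2500) * 1000 = 7.7 mm

7.7 mm


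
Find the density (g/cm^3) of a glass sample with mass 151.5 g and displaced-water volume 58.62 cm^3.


Use the definition of density:
  rho = mass / volume
  rho = 151.5 / 58.62 = 2.584 g/cm^3

2.584 g/cm^3


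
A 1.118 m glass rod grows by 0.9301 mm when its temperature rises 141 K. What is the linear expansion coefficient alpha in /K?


Rearrange dL = alpha * L0 * dT for alpha:
  alpha = dL / (L0 * dT)
  alpha = (0.9301 / 1000) / (1.118 * 141) = 0.0000059 /K = 5.9 x 10^-6 /K

5.9 x 10^-6 /K


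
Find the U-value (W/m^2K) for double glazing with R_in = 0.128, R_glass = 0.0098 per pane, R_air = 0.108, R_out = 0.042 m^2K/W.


Total thermal resistance (series):
  R_total = R_in + R_glass + R_air + R_glass + R_out
  R_total = 0.128 + 0.0098 + 0.108 + 0.0098 + 0.042 = 0.2976 m^2K/W
U-value = 1 / R_total = 1 / 0.2976 = 3.36 W/m^2K

3.36 W/m^2K


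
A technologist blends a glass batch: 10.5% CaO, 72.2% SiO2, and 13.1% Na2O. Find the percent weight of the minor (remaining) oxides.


Sum the three major oxides:
  SiO2 + Na2O + CaO = 72.2 + 13.1 + 10.5 = 95.8%
Subtract from 100%:
  Others = 100 - 95.8 = 4.2%

4.2%


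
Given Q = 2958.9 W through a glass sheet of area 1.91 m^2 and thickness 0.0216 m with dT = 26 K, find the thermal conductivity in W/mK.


Fourier's law rearranged: k = Q * t / (A * dT)
  Numerator = 2958.9 * 0.0216 = 63.91224
  Denominator = 1.91 * 26 = 49.66
  k = 63.91224 / 49.66 = 1.287 W/mK

1.287 W/mK


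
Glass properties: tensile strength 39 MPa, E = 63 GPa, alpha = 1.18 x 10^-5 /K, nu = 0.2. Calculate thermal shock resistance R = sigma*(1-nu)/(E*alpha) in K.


Thermal shock resistance: R = sigma * (1 - nu) / (E * alpha)
  Numerator = 39 * (1 - 0.2) = 31.2
  Denominator = 63 * 1000 * (1.18 x 10^-5) = 0.7434
  R = 31.2 / 0.7434 = 42.0 K

42.0 K


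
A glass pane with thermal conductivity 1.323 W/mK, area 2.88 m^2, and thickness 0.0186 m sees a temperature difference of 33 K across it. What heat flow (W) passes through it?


Fourier's law: Q = k * A * dT / t
  Q = 1.323 * 2.88 * 33 / 0.0186
  Q = 125.73792 / 0.0186 = 6760.1 W

6760.1 W


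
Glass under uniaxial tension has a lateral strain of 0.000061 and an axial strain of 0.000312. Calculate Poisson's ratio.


Poisson's ratio: nu = lateral strain / axial strain
  nu = 0.000061 / 0.000312 = 0.1955

0.1955


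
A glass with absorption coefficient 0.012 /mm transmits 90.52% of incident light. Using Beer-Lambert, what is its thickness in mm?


Rearrange T = exp(-alpha * thickness):
  thickness = -ln(T) / alpha
  T = 90.52/100 = 0.9052
  ln(T) = -0.0996
  -ln(T) = 0.0996
  thickness = 0.0996 / 0.012 = 8.3 mm

8.3 mm


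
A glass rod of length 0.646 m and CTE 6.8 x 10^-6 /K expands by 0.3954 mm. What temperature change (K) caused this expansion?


Rearrange dL = alpha * L0 * dT for dT:
  dT = dL / (alpha * L0)
  dL (m) = 0.3954 / 1000 = 0.0003954
  dT = 0.0003954 / ((6.8 x 10^-6) * 0.646) = 90.0 K

90.0 K


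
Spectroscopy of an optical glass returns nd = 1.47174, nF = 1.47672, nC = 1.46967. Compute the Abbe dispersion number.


Abbe number formula: Vd = (nd - 1) / (nF - nC)
  nd - 1 = 1.47174 - 1 = 0.47174
  nF - nC = 1.47672 - 1.46967 = 0.00705
  Vd = 0.47174 / 0.00705 = 66.91

66.91


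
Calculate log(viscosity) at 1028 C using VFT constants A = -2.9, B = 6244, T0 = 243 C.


VFT equation: log(eta) = A + B / (T - T0)
  T - T0 = 1028 - 243 = 785
  B / (T - T0) = 6244 / 785 = 7.954
  log(eta) = -2.9 + 7.954 = 5.054

5.054


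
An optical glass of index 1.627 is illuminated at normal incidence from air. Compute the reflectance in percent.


Fresnel reflectance at normal incidence:
  R = ((n - 1)/(n + 1))^2
  (n - 1)/(n + 1) = (1.627 - 1)/(1.627 + 1) = 0.238675
  R = 0.238675^2 = 0.0569658
  R(%) = 0.0569658 * 100 = 5.697%

5.697%


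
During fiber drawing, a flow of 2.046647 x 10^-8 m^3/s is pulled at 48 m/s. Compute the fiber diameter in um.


Cross-sectional area from continuity:
  A = Q / v = 2.046647 x 10^-8 / 48 = 4.263848 x 10^-10 m^2
Diameter from circular cross-section:
  d = sqrt(4A / pi) * 10^6 (m -> um)
  d = sqrt(4 * 4.263848 x 10^-10 / pi) * 10^6 = 23.3 um

23.3 um


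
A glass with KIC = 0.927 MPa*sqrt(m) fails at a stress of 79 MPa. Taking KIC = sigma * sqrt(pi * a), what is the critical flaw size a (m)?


Rearrange KIC = sigma * sqrt(pi * a):
  sqrt(pi * a) = KIC / sigma
  sqrt(pi * a) = 0.927 / 79 = 0.011734
  a = (KIC / sigma)^2 / pi
  a = 0.011734^2 / pi = 0.0000438 m

0.0000438 m


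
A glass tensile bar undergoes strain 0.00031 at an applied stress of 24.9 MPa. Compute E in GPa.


Young's modulus: E = stress / strain
  E = 24.9 MPa / 0.00031 = 80322.58 MPa
Convert to GPa: 80322.58 / 1000 = 80.32 GPa

80.32 GPa


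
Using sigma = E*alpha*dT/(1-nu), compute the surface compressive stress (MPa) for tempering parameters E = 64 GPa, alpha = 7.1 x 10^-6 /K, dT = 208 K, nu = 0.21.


Tempering stress: sigma = E * alpha * dT / (1 - nu)
  E (MPa) = 64 * 1000 = 64000
  Numerator = 64000 * (7.1 x 10^-6) * 208 = 94.5152
  Denominator = 1 - 0.21 = 0.79
  sigma = 94.5152 / 0.79 = 119.6 MPa

119.6 MPa


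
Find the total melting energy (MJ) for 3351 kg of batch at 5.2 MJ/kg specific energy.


Total energy = mass * specific energy
  E = 3351 * 5.2 = 17425.2 MJ

17425.2 MJ


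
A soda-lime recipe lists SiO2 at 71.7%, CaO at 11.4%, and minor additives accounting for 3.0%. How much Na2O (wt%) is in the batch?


Pieces sum to 100%:
  Na2O = 100 - (SiO2 + CaO + others)
  Na2O = 100 - (71.7 + 11.4 + 3.0) = 13.9%

13.9%


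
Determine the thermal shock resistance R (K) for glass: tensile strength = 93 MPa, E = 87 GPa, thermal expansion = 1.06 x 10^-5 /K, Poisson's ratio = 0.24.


Thermal shock resistance: R = sigma * (1 - nu) / (E * alpha)
  Numerator = 93 * (1 - 0.24) = 70.68
  Denominator = 87 * 1000 * (1.06 x 10^-5) = 0.9222
  R = 70.68 / 0.9222 = 76.6 K

76.6 K


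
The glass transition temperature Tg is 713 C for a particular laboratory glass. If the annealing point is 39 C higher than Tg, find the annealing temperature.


The annealing temperature is Tg plus the offset:
  T_anneal = 713 + 39 = 752 C

752 C


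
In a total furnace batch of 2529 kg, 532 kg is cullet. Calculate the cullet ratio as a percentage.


Cullet ratio = (cullet mass / total batch mass) * 100
  Ratio = 532 / 2529 * 100 = 21.04%

21.04%


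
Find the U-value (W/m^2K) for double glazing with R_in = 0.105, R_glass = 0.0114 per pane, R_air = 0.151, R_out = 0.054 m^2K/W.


Total thermal resistance (series):
  R_total = R_in + R_glass + R_air + R_glass + R_out
  R_total = 0.105 + 0.0114 + 0.151 + 0.0114 + 0.054 = 0.3328 m^2K/W
U-value = 1 / R_total = 1 / 0.3328 = 3.005 W/m^2K

3.005 W/m^2K


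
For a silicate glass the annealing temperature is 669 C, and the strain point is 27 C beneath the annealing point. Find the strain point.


Strain point = annealing point - difference:
  T_strain = 669 - 27 = 642 C

642 C


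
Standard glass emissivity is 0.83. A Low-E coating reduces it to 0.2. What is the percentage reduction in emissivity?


Percentage reduction = (1 - coated/uncoated) * 100
  Ratio = 0.2 / 0.83 = 0.241
  Reduction = (1 - 0.241) * 100 = 75.9%

75.9%


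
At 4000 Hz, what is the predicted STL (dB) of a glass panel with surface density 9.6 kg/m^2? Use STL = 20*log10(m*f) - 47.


Mass law: STL = 20 * log10(m * f) - 47
  m * f = 9.6 * 4000 = 38400
  log10(38400) = 4.58433
  STL = 20 * 4.58433 - 47 = 91.6866 - 47 = 44.7 dB

44.7 dB


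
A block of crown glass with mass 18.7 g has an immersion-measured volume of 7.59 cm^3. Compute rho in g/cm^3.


Use the definition of density:
  rho = mass / volume
  rho = 18.7 / 7.59 = 2.464 g/cm^3

2.464 g/cm^3


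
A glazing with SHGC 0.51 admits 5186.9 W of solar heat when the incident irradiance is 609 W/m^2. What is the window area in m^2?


Rearrange Q = Area * SHGC * Irradiance:
  Area = Q / (SHGC * Irradiance)
  Area = 5186.9 / (0.51 * 609) = 16.7 m^2

16.7 m^2


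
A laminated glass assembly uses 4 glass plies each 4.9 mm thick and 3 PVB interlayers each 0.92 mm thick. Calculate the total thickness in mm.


Total thickness = glass contribution + PVB contribution
  Glass: 4 * 4.9 = 19.6 mm
  PVB: 3 * 0.92 = 2.76 mm
  Total = 19.6 + 2.76 = 22.36 mm

22.36 mm


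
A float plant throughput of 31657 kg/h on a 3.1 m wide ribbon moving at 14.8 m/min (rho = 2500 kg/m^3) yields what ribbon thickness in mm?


Ribbon cross-section from mass balance:
  Volume rate = throughput / density = 31657 / 2500 = 12.6628 m^3/h
  thickness = volume rate / (speed * 60 * width), i.e.
  thickness = throughput / (60 * speed * width * density) * 1000
  thickness = 31657 / (60 * 14.8 * 3.1 * 2500) * 1000 = 4.6 mm

4.6 mm


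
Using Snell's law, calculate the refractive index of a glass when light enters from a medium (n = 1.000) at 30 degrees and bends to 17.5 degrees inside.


Apply Snell's law: n1 * sin(theta1) = n2 * sin(theta2)
  n2 = n1 * sin(theta1) / sin(theta2)
  sin(30) = 0.5
  sin(17.5) = 0.300706
  n2 = 1.000 * 0.5 / 0.300706 = 1.6628

1.6628


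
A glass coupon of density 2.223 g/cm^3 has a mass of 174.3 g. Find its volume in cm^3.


Rearrange rho = m / V:
  V = m / rho
  V = 174.3 / 2.223 = 78.408 cm^3

78.408 cm^3


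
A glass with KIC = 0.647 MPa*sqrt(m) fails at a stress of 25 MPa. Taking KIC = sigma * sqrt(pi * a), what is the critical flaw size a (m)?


Rearrange KIC = sigma * sqrt(pi * a):
  sqrt(pi * a) = KIC / sigma
  sqrt(pi * a) = 0.647 / 25 = 0.02588
  a = (KIC / sigma)^2 / pi
  a = 0.02588^2 / pi = 0.0002132 m

0.0002132 m


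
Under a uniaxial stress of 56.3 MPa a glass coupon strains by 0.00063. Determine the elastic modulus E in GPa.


Young's modulus: E = stress / strain
  E = 56.3 MPa / 0.00063 = 89365.08 MPa
Convert to GPa: 89365.08 / 1000 = 89.37 GPa

89.37 GPa


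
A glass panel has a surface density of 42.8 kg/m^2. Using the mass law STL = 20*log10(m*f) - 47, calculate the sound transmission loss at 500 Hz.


Mass law: STL = 20 * log10(m * f) - 47
  m * f = 42.8 * 500 = 21400
  log10(21400) = 4.33041
  STL = 20 * 4.33041 - 47 = 86.6082 - 47 = 39.6 dB

39.6 dB


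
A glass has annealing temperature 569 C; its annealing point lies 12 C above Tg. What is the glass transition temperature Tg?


Rearrange T_anneal = Tg + offset for Tg:
  Tg = T_anneal - offset = 569 - 12 = 557 C

557 C


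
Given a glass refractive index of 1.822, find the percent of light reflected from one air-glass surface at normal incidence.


Fresnel reflectance at normal incidence:
  R = ((n - 1)/(n + 1))^2
  (n - 1)/(n + 1) = (1.822 - 1)/(1.822 + 1) = 0.291283
  R = 0.291283^2 = 0.0848458
  R(%) = 0.0848458 * 100 = 8.485%

8.485%


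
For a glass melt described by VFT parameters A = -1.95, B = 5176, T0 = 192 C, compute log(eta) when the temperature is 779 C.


VFT equation: log(eta) = A + B / (T - T0)
  T - T0 = 779 - 192 = 587
  B / (T - T0) = 5176 / 587 = 8.818
  log(eta) = -1.95 + 8.818 = 6.868

6.868


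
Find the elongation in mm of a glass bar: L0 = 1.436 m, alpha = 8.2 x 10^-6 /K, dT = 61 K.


Thermal expansion formula: dL = alpha * L0 * dT
  dL = (8.2 x 10^-6) * 1.436 * 61 = 0.00071829 m
Convert to mm: 0.00071829 * 1000 = 0.7183 mm

0.7183 mm


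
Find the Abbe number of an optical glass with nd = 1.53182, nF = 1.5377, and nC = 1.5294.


Abbe number formula: Vd = (nd - 1) / (nF - nC)
  nd - 1 = 1.53182 - 1 = 0.53182
  nF - nC = 1.5377 - 1.5294 = 0.0083
  Vd = 0.53182 / 0.0083 = 64.07

64.07


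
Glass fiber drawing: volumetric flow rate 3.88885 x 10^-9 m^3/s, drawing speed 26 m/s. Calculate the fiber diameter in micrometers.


Cross-sectional area from continuity:
  A = Q / v = 3.88885 x 10^-9 / 26 = 1.495712 x 10^-10 m^2
Diameter from circular cross-section:
  d = sqrt(4A / pi) * 10^6 (m -> um)
  d = sqrt(4 * 1.495712 x 10^-10 / pi) * 10^6 = 13.8 um

13.8 um


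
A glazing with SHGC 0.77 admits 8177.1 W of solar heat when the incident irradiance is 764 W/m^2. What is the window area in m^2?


Rearrange Q = Area * SHGC * Irradiance:
  Area = Q / (SHGC * Irradiance)
  Area = 8177.1 / (0.77 * 764) = 13.9 m^2

13.9 m^2


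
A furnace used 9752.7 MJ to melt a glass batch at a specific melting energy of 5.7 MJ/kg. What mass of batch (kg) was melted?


Rearrange E = m * s for m:
  m = E / s
  m = 9752.7 / 5.7 = 1711.0 kg

1711.0 kg


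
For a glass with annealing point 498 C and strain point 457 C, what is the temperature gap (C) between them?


Gap = T_anneal - T_strain:
  gap = 498 - 457 = 41 C

41 C


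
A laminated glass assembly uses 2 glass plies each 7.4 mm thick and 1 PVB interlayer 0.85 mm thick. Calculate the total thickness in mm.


Total thickness = glass contribution + PVB contribution
  Glass: 2 * 7.4 = 14.8 mm
  PVB: 1 * 0.85 = 0.85 mm
  Total = 14.8 + 0.85 = 15.65 mm

15.65 mm


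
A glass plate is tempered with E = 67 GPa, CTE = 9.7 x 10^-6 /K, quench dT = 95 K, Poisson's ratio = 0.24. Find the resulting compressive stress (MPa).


Tempering stress: sigma = E * alpha * dT / (1 - nu)
  E (MPa) = 67 * 1000 = 67000
  Numerator = 67000 * (9.7 x 10^-6) * 95 = 61.7405
  Denominator = 1 - 0.24 = 0.76
  sigma = 61.7405 / 0.76 = 81.2 MPa

81.2 MPa


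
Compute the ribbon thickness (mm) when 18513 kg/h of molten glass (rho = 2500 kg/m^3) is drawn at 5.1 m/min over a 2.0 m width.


Ribbon cross-section from mass balance:
  Volume rate = throughput / density = 18513 / 2500 = 7.4052 m^3/h
  thickness = volume rate / (speed * 60 * width), i.e.
  thickness = throughput / (60 * speed * width * density) * 1000
  thickness = 18513 / (60 * 5.1 * 2.0 * 2500) * 1000 = 12.1 mm

12.1 mm


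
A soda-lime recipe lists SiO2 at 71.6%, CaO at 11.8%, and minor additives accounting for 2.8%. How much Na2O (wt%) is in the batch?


Pieces sum to 100%:
  Na2O = 100 - (SiO2 + CaO + others)
  Na2O = 100 - (71.6 + 11.8 + 2.8) = 13.8%

13.8%


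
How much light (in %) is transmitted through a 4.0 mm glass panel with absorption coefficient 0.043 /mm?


Beer-Lambert law: T = exp(-alpha * thickness)
  exponent = -0.043 * 4.0 = -0.172
  T = exp(-0.172) = 0.842
  Percentage = 0.842 * 100 = 84.2%

84.2%


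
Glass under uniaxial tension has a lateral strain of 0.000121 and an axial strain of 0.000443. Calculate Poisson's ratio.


Poisson's ratio: nu = lateral strain / axial strain
  nu = 0.000121 / 0.000443 = 0.2731

0.2731


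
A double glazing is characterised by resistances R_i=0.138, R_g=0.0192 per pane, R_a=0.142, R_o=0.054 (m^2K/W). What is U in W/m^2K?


Total thermal resistance (series):
  R_total = R_in + R_glass + R_air + R_glass + R_out
  R_total = 0.138 + 0.0192 + 0.142 + 0.0192 + 0.054 = 0.3724 m^2K/W
U-value = 1 / R_total = 1 / 0.3724 = 2.685 W/m^2K

2.685 W/m^2K


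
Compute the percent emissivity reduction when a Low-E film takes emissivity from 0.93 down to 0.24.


Percentage reduction = (1 - coated/uncoated) * 100
  Ratio = 0.24 / 0.93 = 0.2581
  Reduction = (1 - 0.2581) * 100 = 74.2%

74.2%


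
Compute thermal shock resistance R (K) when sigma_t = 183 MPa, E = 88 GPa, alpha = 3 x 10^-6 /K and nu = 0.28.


Thermal shock resistance: R = sigma * (1 - nu) / (E * alpha)
  Numerator = 183 * (1 - 0.28) = 131.76
  Denominator = 88 * 1000 * (3 x 10^-6) = 0.264
  R = 131.76 / 0.264 = 499.1 K

499.1 K


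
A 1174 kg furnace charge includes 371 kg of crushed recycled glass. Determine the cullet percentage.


Cullet ratio = (cullet mass / total batch mass) * 100
  Ratio = 371 / 1174 * 100 = 31.6%

31.6%


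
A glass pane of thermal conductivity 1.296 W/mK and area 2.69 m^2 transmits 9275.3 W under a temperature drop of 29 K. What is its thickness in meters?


Fourier's law: t = k * A * dT / Q
  t = 1.296 * 2.69 * 29 / 9275.3
  t = 101.10096 / 9275.3 = 0.0109 m

0.0109 m


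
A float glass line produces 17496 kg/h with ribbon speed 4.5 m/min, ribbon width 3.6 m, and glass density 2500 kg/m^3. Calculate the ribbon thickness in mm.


Ribbon cross-section from mass balance:
  Volume rate = throughput / density = 17496 / 2500 = 6.9984 m^3/h
  thickness = volume rate / (speed * 60 * width), i.e.
  thickness = throughput / (60 * speed * width * density) * 1000
  thickness = 17496 / (60 * 4.5 * 3.6 * 2500) * 1000 = 7.2 mm

7.2 mm


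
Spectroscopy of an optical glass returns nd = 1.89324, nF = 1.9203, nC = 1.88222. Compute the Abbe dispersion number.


Abbe number formula: Vd = (nd - 1) / (nF - nC)
  nd - 1 = 1.89324 - 1 = 0.89324
  nF - nC = 1.9203 - 1.88222 = 0.03808
  Vd = 0.89324 / 0.03808 = 23.46

23.46


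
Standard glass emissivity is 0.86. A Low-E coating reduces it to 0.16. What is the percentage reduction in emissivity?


Percentage reduction = (1 - coated/uncoated) * 100
  Ratio = 0.16 / 0.86 = 0.186
  Reduction = (1 - 0.186) * 100 = 81.4%

81.4%


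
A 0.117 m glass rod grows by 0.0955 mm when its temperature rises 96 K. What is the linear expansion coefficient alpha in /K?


Rearrange dL = alpha * L0 * dT for alpha:
  alpha = dL / (L0 * dT)
  alpha = (0.0955 / 1000) / (0.117 * 96) = 0.000008502 /K = 8.502 x 10^-6 /K

8.502 x 10^-6 /K


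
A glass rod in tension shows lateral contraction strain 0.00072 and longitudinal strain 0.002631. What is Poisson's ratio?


Poisson's ratio: nu = lateral strain / axial strain
  nu = 0.00072 / 0.002631 = 0.2737

0.2737


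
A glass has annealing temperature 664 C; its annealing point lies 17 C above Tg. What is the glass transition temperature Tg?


Rearrange T_anneal = Tg + offset for Tg:
  Tg = T_anneal - offset = 664 - 17 = 647 C

647 C


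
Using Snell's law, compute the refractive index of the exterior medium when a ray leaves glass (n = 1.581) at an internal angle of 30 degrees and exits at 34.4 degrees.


Apply Snell's law: n1 * sin(theta1) = n2 * sin(theta2)
  n2 = n1 * sin(theta1) / sin(theta2)
  sin(30) = 0.5
  sin(34.4) = 0.564967
  n2 = 1.581 * 0.5 / 0.564967 = 1.3992

1.3992


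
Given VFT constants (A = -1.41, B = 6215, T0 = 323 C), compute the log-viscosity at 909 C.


VFT equation: log(eta) = A + B / (T - T0)
  T - T0 = 909 - 323 = 586
  B / (T - T0) = 6215 / 586 = 10.606
  log(eta) = -1.41 + 10.606 = 9.196

9.196


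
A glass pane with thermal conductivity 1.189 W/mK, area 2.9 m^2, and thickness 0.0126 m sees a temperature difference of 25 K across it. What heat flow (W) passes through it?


Fourier's law: Q = k * A * dT / t
  Q = 1.189 * 2.9 * 25 / 0.0126
  Q = 86.2025 / 0.0126 = 6841.5 W

6841.5 W


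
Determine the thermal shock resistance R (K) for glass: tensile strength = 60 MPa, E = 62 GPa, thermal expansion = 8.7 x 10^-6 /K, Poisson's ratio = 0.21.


Thermal shock resistance: R = sigma * (1 - nu) / (E * alpha)
  Numerator = 60 * (1 - 0.21) = 47.4
  Denominator = 62 * 1000 * (8.7 x 10^-6) = 0.5394
  R = 47.4 / 0.5394 = 87.9 K

87.9 K


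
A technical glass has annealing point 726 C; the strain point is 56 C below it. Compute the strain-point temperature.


Strain point = annealing point - difference:
  T_strain = 726 - 56 = 670 C

670 C


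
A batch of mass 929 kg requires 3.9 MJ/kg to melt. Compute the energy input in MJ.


Total energy = mass * specific energy
  E = 929 * 3.9 = 3623.1 MJ

3623.1 MJ


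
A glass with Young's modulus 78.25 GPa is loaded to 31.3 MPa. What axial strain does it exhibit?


Rearrange E = sigma / epsilon:
  epsilon = sigma / E
  E (MPa) = 78.25 * 1000 = 78250
  epsilon = 31.3 / 78250 = 0.0004

0.0004


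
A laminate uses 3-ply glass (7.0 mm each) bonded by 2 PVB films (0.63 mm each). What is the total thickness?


Total thickness = glass contribution + PVB contribution
  Glass: 3 * 7.0 = 21.0 mm
  PVB: 2 * 0.63 = 1.26 mm
  Total = 21.0 + 1.26 = 22.26 mm

22.26 mm


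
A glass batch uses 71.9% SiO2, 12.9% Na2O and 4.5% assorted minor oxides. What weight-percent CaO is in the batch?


Pieces sum to 100%:
  CaO = 100 - (SiO2 + Na2O + others)
  CaO = 100 - (71.9 + 12.9 + 4.5) = 10.7%

10.7%


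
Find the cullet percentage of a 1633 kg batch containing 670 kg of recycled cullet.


Cullet ratio = (cullet mass / total batch mass) * 100
  Ratio = 670 / 1633 * 100 = 41.03%

41.03%


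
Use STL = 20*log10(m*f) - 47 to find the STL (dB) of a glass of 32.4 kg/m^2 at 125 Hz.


Mass law: STL = 20 * log10(m * f) - 47
  m * f = 32.4 * 125 = 4050
  log10(4050) = 3.60746
  STL = 20 * 3.60746 - 47 = 72.1492 - 47 = 25.1 dB

25.1 dB


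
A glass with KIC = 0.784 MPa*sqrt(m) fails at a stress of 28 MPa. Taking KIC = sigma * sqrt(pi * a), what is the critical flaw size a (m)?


Rearrange KIC = sigma * sqrt(pi * a):
  sqrt(pi * a) = KIC / sigma
  sqrt(pi * a) = 0.784 / 28 = 0.028
  a = (KIC / sigma)^2 / pi
  a = 0.028^2 / pi = 0.0002496 m

0.0002496 m


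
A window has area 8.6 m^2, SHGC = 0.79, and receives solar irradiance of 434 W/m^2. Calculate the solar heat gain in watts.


Solar heat gain: Q = Area * SHGC * Irradiance
  Q = 8.6 * 0.79 * 434 = 2948.6 W

2948.6 W


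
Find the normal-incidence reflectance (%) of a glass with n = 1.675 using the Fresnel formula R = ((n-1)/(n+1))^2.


Fresnel reflectance at normal incidence:
  R = ((n - 1)/(n + 1))^2
  (n - 1)/(n + 1) = (1.675 - 1)/(1.675 + 1) = 0.252336
  R = 0.252336^2 = 0.0636735
  R(%) = 0.0636735 * 100 = 6.367%

6.367%


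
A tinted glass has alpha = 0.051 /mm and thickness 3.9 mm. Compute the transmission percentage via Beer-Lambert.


Beer-Lambert law: T = exp(-alpha * thickness)
  exponent = -0.051 * 3.9 = -0.1989
  T = exp(-0.1989) = 0.8196
  Percentage = 0.8196 * 100 = 81.96%

81.96%


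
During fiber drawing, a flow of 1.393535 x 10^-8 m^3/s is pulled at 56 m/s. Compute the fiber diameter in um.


Cross-sectional area from continuity:
  A = Q / v = 1.393535 x 10^-8 / 56 = 2.488455 x 10^-10 m^2
Diameter from circular cross-section:
  d = sqrt(4A / pi) * 10^6 (m -> um)
  d = sqrt(4 * 2.488455 x 10^-10 / pi) * 10^6 = 17.8 um

17.8 um


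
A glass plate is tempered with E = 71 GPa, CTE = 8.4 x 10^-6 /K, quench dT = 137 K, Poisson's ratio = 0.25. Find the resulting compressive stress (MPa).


Tempering stress: sigma = E * alpha * dT / (1 - nu)
  E (MPa) = 71 * 1000 = 71000
  Numerator = 71000 * (8.4 x 10^-6) * 137 = 81.7068
  Denominator = 1 - 0.25 = 0.75
  sigma = 81.7068 / 0.75 = 108.9 MPa

108.9 MPa


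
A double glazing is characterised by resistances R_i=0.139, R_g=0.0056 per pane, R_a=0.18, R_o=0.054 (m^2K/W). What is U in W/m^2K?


Total thermal resistance (series):
  R_total = R_in + R_glass + R_air + R_glass + R_out
  R_total = 0.139 + 0.0056 + 0.18 + 0.0056 + 0.054 = 0.3842 m^2K/W
U-value = 1 / R_total = 1 / 0.3842 = 2.603 W/m^2K

2.603 W/m^2K


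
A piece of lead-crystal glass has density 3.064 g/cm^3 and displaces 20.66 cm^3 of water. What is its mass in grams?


Rearrange rho = m / V:
  m = rho * V
  m = 3.064 * 20.66 = 63.302 g

63.302 g


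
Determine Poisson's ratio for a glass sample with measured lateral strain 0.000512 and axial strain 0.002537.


Poisson's ratio: nu = lateral strain / axial strain
  nu = 0.000512 / 0.002537 = 0.2018

0.2018


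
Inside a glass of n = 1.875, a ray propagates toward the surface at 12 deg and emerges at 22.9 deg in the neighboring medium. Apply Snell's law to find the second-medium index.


Apply Snell's law: n1 * sin(theta1) = n2 * sin(theta2)
  n2 = n1 * sin(theta1) / sin(theta2)
  sin(12) = 0.207912
  sin(22.9) = 0.389124
  n2 = 1.875 * 0.207912 / 0.389124 = 1.0018

1.0018


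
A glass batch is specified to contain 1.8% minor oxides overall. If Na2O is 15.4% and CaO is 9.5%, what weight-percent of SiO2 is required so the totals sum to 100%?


Known pieces sum to 100%:
  SiO2 = 100 - (others + Na2O + CaO)
  SiO2 = 100 - (1.8 + 15.4 + 9.5) = 73.3%

73.3%


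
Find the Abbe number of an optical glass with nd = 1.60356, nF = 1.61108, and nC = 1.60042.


Abbe number formula: Vd = (nd - 1) / (nF - nC)
  nd - 1 = 1.60356 - 1 = 0.60356
  nF - nC = 1.61108 - 1.60042 = 0.01066
  Vd = 0.60356 / 0.01066 = 56.62

56.62


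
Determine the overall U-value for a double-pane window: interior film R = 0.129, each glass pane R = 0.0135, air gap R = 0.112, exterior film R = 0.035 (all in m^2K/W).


Total thermal resistance (series):
  R_total = R_in + R_glass + R_air + R_glass + R_out
  R_total = 0.129 + 0.0135 + 0.112 + 0.0135 + 0.035 = 0.303 m^2K/W
U-value = 1 / R_total = 1 / 0.303 = 3.3 W/m^2K

3.3 W/m^2K


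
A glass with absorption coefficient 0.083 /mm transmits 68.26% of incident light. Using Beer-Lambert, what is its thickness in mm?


Rearrange T = exp(-alpha * thickness):
  thickness = -ln(T) / alpha
  T = 68.26/100 = 0.6826
  ln(T) = -0.38185
  -ln(T) = 0.38185
  thickness = 0.38185 / 0.083 = 4.6 mm

4.6 mm


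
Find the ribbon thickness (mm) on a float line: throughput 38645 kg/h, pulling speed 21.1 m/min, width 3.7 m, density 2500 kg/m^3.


Ribbon cross-section from mass balance:
  Volume rate = throughput / density = 38645 / 2500 = 15.458 m^3/h
  thickness = volume rate / (speed * 60 * width), i.e.
  thickness = throughput / (60 * speed * width * density) * 1000
  thickness = 38645 / (60 * 21.1 * 3.7 * 2500) * 1000 = 3.3 mm

3.3 mm


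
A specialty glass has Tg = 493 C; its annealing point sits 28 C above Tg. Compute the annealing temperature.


The annealing temperature is Tg plus the offset:
  T_anneal = 493 + 28 = 521 C

521 C


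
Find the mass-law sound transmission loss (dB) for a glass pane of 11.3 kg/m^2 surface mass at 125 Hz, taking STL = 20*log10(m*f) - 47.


Mass law: STL = 20 * log10(m * f) - 47
  m * f = 11.3 * 125 = 1412.5
  log10(1412.5) = 3.14999
  STL = 20 * 3.14999 - 47 = 62.9998 - 47 = 16.0 dB

16.0 dB


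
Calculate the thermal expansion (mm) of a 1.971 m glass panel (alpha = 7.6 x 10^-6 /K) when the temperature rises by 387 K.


Thermal expansion formula: dL = alpha * L0 * dT
  dL = (7.6 x 10^-6) * 1.971 * 387 = 0.00579711 m
Convert to mm: 0.00579711 * 1000 = 5.7971 mm

5.7971 mm


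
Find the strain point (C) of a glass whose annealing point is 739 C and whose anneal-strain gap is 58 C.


Strain point = annealing point - difference:
  T_strain = 739 - 58 = 681 C

681 C


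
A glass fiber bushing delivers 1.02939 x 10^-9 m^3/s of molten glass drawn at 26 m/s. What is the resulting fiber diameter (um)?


Cross-sectional area from continuity:
  A = Q / v = 1.02939 x 10^-9 / 26 = 3.959192 x 10^-11 m^2
Diameter from circular cross-section:
  d = sqrt(4A / pi) * 10^6 (m -> um)
  d = sqrt(4 * 3.959192 x 10^-11 / pi) * 10^6 = 7.1 um

7.1 um


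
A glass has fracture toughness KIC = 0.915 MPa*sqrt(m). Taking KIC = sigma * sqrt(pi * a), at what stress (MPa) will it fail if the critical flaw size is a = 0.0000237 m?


Rearrange KIC = sigma * sqrt(pi * a):
  sigma = KIC / sqrt(pi * a)
  sqrt(pi * 0.0000237) = 0.008629
  sigma = 0.915 / 0.008629 = 106.04 MPa

106.04 MPa


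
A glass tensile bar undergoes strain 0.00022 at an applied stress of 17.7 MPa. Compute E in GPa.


Young's modulus: E = stress / strain
  E = 17.7 MPa / 0.00022 = 80454.55 MPa
Convert to GPa: 80454.55 / 1000 = 80.45 GPa

80.45 GPa


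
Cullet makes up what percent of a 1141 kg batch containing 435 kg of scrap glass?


Cullet ratio = (cullet mass / total batch mass) * 100
  Ratio = 435 / 1141 * 100 = 38.12%

38.12%


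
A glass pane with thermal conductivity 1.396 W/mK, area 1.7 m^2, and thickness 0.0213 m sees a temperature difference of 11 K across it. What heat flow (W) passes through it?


Fourier's law: Q = k * A * dT / t
  Q = 1.396 * 1.7 * 11 / 0.0213
  Q = 26.1052 / 0.0213 = 1225.6 W

1225.6 W


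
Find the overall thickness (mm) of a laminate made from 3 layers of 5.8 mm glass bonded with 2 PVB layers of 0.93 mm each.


Total thickness = glass contribution + PVB contribution
  Glass: 3 * 5.8 = 17.4 mm
  PVB: 2 * 0.93 = 1.86 mm
  Total = 17.4 + 1.86 = 19.26 mm

19.26 mm


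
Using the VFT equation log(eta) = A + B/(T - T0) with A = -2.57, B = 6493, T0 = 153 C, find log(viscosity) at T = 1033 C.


VFT equation: log(eta) = A + B / (T - T0)
  T - T0 = 1033 - 153 = 880
  B / (T - T0) = 6493 / 880 = 7.378
  log(eta) = -2.57 + 7.378 = 4.808

4.808


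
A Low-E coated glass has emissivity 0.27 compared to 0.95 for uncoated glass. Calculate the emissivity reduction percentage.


Percentage reduction = (1 - coated/uncoated) * 100
  Ratio = 0.27 / 0.95 = 0.2842
  Reduction = (1 - 0.2842) * 100 = 71.6%

71.6%


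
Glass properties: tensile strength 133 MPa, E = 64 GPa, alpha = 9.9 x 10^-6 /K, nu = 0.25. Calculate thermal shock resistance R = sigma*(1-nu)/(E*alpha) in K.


Thermal shock resistance: R = sigma * (1 - nu) / (E * alpha)
  Numerator = 133 * (1 - 0.25) = 99.75
  Denominator = 64 * 1000 * (9.9 x 10^-6) = 0.6336
  R = 99.75 / 0.6336 = 157.4 K

157.4 K


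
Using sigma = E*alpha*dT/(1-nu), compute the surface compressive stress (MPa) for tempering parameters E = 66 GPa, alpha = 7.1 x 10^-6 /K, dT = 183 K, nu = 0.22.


Tempering stress: sigma = E * alpha * dT / (1 - nu)
  E (MPa) = 66 * 1000 = 66000
  Numerator = 66000 * (7.1 x 10^-6) * 183 = 85.7538
  Denominator = 1 - 0.22 = 0.78
  sigma = 85.7538 / 0.78 = 109.9 MPa

109.9 MPa


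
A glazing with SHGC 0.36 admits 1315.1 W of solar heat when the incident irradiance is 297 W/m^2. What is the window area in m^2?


Rearrange Q = Area * SHGC * Irradiance:
  Area = Q / (SHGC * Irradiance)
  Area = 1315.1 / (0.36 * 297) = 12.3 m^2

12.3 m^2


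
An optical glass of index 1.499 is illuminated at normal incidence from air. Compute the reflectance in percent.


Fresnel reflectance at normal incidence:
  R = ((n - 1)/(n + 1))^2
  (n - 1)/(n + 1) = (1.499 - 1)/(1.499 + 1) = 0.19968
  R = 0.19968^2 = 0.0398721
  R(%) = 0.0398721 * 100 = 3.987%

3.987%


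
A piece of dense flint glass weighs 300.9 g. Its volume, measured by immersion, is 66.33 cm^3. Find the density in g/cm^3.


Use the definition of density:
  rho = mass / volume
  rho = 300.9 / 66.33 = 4.536 g/cm^3

4.536 g/cm^3


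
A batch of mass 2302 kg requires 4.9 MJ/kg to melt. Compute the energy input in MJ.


Total energy = mass * specific energy
  E = 2302 * 4.9 = 11279.8 MJ

11279.8 MJ


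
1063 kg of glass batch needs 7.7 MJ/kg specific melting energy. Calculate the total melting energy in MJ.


Total energy = mass * specific energy
  E = 1063 * 7.7 = 8185.1 MJ

8185.1 MJ


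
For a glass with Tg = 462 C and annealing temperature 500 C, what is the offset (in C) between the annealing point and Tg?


Offset = T_anneal - Tg:
  offset = 500 - 462 = 38 C

38 C


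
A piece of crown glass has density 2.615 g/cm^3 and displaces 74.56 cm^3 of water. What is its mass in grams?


Rearrange rho = m / V:
  m = rho * V
  m = 2.615 * 74.56 = 194.974 g

194.974 g


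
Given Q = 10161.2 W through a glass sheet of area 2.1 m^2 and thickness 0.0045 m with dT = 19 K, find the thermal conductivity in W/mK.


Fourier's law rearranged: k = Q * t / (A * dT)
  Numerator = 10161.2 * 0.0045 = 45.7254
  Denominator = 2.1 * 19 = 39.9
  k = 45.7254 / 39.9 = 1.146 W/mK

1.146 W/mK


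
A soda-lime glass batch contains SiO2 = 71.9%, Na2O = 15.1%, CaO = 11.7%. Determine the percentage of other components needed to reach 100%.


Sum the three major oxides:
  SiO2 + Na2O + CaO = 71.9 + 15.1 + 11.7 = 98.7%
Subtract from 100%:
  Others = 100 - 98.7 = 1.3%

1.3%
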